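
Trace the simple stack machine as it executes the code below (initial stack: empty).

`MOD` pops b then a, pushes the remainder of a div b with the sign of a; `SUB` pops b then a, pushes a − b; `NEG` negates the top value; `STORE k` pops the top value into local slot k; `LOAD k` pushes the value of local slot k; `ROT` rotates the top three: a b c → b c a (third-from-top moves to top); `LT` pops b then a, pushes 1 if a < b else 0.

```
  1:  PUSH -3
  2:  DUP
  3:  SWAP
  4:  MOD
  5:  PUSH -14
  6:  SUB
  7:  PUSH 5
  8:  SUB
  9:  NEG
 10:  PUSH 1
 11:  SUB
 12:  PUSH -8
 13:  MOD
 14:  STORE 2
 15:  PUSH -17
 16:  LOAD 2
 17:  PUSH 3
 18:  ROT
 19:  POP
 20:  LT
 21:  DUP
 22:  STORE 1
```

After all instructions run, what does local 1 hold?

1

PUSH -3  : [-3]
DUP      : [-3, -3]
SWAP     : [-3, -3]
MOD      : [0]
PUSH -14 : [0, -14]
SUB      : [14]
PUSH 5   : [14, 5]
SUB      : [9]
NEG      : [-9]
PUSH 1   : [-9, 1]
SUB      : [-10]
PUSH -8  : [-10, -8]
MOD      : [-2]
STORE 2  : []
PUSH -17 : [-17]
LOAD 2   : [-17, -2]
PUSH 3   : [-17, -2, 3]
ROT      : [-2, 3, -17]
POP      : [-2, 3]
LT       : [1]
DUP      : [1, 1]
STORE 1  : [1]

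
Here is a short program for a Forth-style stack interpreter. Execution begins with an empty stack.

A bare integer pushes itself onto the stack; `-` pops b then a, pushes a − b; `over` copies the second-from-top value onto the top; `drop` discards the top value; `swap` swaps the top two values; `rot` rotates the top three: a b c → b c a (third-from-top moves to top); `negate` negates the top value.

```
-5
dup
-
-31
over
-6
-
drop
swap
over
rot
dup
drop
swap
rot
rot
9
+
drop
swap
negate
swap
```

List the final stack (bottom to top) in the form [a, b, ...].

[31, 0]

-5     -> [-5]
dup    -> [-5, -5]
-      -> [0]
-31    -> [0, -31]
over   -> [0, -31, 0]
-6     -> [0, -31, 0, -6]
-      -> [0, -31, 6]
drop   -> [0, -31]
swap   -> [-31, 0]
over   -> [-31, 0, -31]
rot    -> [0, -31, -31]
dup    -> [0, -31, -31, -31]
drop   -> [0, -31, -31]
swap   -> [0, -31, -31]
rot    -> [-31, -31, 0]
rot    -> [-31, 0, -31]
9      -> [-31, 0, -31, 9]
+      -> [-31, 0, -22]
drop   -> [-31, 0]
swap   -> [0, -31]
negate -> [0, 31]
swap   -> [31, 0]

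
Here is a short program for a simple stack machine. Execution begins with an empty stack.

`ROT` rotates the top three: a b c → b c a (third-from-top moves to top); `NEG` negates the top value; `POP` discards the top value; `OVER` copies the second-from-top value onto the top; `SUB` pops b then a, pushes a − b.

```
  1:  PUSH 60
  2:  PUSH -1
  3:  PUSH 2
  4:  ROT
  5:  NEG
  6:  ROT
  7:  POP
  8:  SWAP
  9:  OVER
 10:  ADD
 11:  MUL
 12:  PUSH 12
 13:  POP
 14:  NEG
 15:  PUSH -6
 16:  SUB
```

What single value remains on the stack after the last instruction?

PUSH 60 : 60
PUSH -1 : 60 -1
PUSH 2  : 60 -1 2
ROT     : -1 2 60
NEG     : -1 2 -60
ROT     : 2 -60 -1
POP     : 2 -60
SWAP    : -60 2
OVER    : -60 2 -60
ADD     : -60 -58
MUL     : 3480
PUSH 12 : 3480 12
POP     : 3480
NEG     : -3480
PUSH -6 : -3480 -6
SUB     : -3474

-3474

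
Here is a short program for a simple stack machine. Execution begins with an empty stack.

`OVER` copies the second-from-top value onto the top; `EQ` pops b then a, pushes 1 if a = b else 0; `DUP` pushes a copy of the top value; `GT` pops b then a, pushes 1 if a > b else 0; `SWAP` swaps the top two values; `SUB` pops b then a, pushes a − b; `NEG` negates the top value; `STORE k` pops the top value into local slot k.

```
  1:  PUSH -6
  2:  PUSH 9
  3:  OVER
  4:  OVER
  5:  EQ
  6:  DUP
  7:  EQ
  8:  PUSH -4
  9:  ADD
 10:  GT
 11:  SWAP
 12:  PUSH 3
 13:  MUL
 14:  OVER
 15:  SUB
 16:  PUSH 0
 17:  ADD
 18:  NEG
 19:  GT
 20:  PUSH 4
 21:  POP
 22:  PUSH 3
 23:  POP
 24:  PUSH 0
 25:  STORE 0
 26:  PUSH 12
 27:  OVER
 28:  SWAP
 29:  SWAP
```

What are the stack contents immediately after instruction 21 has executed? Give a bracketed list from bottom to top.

PUSH -6 : -6
PUSH 9  : -6 9
OVER    : -6 9 -6
OVER    : -6 9 -6 9
EQ      : -6 9 0
DUP     : -6 9 0 0
EQ      : -6 9 1
PUSH -4 : -6 9 1 -4
ADD     : -6 9 -3
GT      : -6 1
SWAP    : 1 -6
PUSH 3  : 1 -6 3
MUL     : 1 -18
OVER    : 1 -18 1
SUB     : 1 -19
PUSH 0  : 1 -19 0
ADD     : 1 -19
NEG     : 1 19
GT      : 0
PUSH 4  : 0 4
POP     : 0

[0]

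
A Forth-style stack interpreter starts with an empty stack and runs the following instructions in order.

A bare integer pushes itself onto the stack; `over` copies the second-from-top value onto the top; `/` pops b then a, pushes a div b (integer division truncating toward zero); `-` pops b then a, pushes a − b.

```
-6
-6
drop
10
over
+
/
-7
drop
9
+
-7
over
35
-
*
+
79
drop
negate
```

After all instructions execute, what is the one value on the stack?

-6     → [-6]
-6     → [-6, -6]
drop   → [-6]
10     → [-6, 10]
over   → [-6, 10, -6]
+      → [-6, 4]
/      → [-1]
-7     → [-1, -7]
drop   → [-1]
9      → [-1, 9]
+      → [8]
-7     → [8, -7]
over   → [8, -7, 8]
35     → [8, -7, 8, 35]
-      → [8, -7, -27]
*      → [8, 189]
+      → [197]
79     → [197, 79]
drop   → [197]
negate → [-197]

-197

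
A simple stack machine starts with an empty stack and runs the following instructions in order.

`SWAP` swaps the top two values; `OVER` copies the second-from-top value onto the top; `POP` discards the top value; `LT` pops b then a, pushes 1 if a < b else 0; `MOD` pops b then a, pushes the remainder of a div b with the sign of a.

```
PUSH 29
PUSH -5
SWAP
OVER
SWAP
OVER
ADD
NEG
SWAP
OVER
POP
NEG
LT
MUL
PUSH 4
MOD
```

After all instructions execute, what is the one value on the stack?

-1

PUSH 29 : [29]
PUSH -5 : [29, -5]
SWAP    : [-5, 29]
OVER    : [-5, 29, -5]
SWAP    : [-5, -5, 29]
OVER    : [-5, -5, 29, -5]
ADD     : [-5, -5, 24]
NEG     : [-5, -5, -24]
SWAP    : [-5, -24, -5]
OVER    : [-5, -24, -5, -24]
POP     : [-5, -24, -5]
NEG     : [-5, -24, 5]
LT      : [-5, 1]
MUL     : [-5]
PUSH 4  : [-5, 4]
MOD     : [-1]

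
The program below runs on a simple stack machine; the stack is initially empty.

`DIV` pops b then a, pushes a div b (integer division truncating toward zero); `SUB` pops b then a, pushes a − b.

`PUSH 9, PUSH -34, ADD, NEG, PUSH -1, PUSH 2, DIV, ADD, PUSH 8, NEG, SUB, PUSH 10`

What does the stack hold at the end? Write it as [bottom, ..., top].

[33, 10]

PUSH 9    9
PUSH -34  9 -34
ADD       -25
NEG       25
PUSH -1   25 -1
PUSH 2    25 -1 2
DIV       25 0
ADD       25
PUSH 8    25 8
NEG       25 -8
SUB       33
PUSH 10   33 10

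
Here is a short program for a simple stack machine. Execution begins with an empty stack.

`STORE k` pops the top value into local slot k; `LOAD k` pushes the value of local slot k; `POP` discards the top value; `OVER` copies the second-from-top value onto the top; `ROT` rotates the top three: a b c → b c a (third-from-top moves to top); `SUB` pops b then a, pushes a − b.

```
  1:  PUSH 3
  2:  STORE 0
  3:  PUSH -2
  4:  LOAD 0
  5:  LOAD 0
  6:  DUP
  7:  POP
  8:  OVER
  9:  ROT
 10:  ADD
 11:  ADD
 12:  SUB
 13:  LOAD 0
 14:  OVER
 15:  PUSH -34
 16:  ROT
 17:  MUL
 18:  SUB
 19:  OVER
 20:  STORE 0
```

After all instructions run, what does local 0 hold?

PUSH 3   → 3
STORE 0  → (empty)
PUSH -2  → -2
LOAD 0   → -2 3
LOAD 0   → -2 3 3
DUP      → -2 3 3 3
POP      → -2 3 3
OVER     → -2 3 3 3
ROT      → -2 3 3 3
ADD      → -2 3 6
ADD      → -2 9
SUB      → -11
LOAD 0   → -11 3
OVER     → -11 3 -11
PUSH -34 → -11 3 -11 -34
ROT      → -11 -11 -34 3
MUL      → -11 -11 -102
SUB      → -11 91
OVER     → -11 91 -11
STORE 0  → -11 91

-11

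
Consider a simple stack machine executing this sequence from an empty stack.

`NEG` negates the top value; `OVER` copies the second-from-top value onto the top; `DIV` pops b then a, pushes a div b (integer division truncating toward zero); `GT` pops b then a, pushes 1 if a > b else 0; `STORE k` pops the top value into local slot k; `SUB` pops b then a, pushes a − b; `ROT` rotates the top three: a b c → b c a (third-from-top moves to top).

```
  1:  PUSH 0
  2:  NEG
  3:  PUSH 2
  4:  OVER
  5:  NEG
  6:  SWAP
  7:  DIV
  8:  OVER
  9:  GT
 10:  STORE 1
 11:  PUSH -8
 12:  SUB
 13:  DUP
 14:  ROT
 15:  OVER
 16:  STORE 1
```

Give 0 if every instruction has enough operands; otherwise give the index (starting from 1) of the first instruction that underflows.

14

PUSH 0  → 0
NEG     → 0
PUSH 2  → 0 2
OVER    → 0 2 0
NEG     → 0 2 0
SWAP    → 0 0 2
DIV     → 0 0
OVER    → 0 0 0
GT      → 0 0
STORE 1 → 0
PUSH -8 → 0 -8
SUB     → 8
DUP     → 8 8
ROT  — needs 3 operands, stack has 2 → underflow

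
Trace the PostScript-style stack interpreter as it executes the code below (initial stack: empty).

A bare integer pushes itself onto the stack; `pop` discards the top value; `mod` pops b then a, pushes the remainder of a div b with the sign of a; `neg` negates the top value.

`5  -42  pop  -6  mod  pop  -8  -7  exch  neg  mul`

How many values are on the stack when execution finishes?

5    : 5
-42  : 5 -42
pop  : 5
-6   : 5 -6
mod  : 5
pop  : (empty)
-8   : -8
-7   : -8 -7
exch : -7 -8
neg  : -7 8
mul  : -56

1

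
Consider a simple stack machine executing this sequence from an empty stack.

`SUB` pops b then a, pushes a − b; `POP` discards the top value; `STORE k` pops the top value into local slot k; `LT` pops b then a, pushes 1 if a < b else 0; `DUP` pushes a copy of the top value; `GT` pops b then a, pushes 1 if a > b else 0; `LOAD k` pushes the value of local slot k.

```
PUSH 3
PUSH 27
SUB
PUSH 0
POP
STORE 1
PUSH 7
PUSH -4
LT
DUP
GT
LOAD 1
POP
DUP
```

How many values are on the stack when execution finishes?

PUSH 3  → 3
PUSH 27 → 3 27
SUB     → -24
PUSH 0  → -24 0
POP     → -24
STORE 1 → (empty)
PUSH 7  → 7
PUSH -4 → 7 -4
LT      → 0
DUP     → 0 0
GT      → 0
LOAD 1  → 0 -24
POP     → 0
DUP     → 0 0

2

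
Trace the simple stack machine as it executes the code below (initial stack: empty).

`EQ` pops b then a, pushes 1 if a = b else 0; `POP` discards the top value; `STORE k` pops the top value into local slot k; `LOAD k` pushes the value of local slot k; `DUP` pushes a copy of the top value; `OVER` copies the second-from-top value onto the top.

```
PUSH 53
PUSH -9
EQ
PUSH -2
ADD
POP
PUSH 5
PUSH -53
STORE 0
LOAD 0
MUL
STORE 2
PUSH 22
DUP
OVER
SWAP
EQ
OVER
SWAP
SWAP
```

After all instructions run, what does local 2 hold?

PUSH 53  : [53]
PUSH -9  : [53, -9]
EQ       : [0]
PUSH -2  : [0, -2]
ADD      : [-2]
POP      : []
PUSH 5   : [5]
PUSH -53 : [5, -53]
STORE 0  : [5]
LOAD 0   : [5, -53]
MUL      : [-265]
STORE 2  : []
PUSH 22  : [22]
DUP      : [22, 22]
OVER     : [22, 22, 22]
SWAP     : [22, 22, 22]
EQ       : [22, 1]
OVER     : [22, 1, 22]
SWAP     : [22, 22, 1]
SWAP     : [22, 1, 22]

-265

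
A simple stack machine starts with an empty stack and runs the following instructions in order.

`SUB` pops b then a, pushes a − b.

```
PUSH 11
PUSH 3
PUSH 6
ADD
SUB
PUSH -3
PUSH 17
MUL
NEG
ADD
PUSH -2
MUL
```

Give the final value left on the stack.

-106

PUSH 11  [11]
PUSH 3   [11, 3]
PUSH 6   [11, 3, 6]
ADD      [11, 9]
SUB      [2]
PUSH -3  [2, -3]
PUSH 17  [2, -3, 17]
MUL      [2, -51]
NEG      [2, 51]
ADD      [53]
PUSH -2  [53, -2]
MUL      [-106]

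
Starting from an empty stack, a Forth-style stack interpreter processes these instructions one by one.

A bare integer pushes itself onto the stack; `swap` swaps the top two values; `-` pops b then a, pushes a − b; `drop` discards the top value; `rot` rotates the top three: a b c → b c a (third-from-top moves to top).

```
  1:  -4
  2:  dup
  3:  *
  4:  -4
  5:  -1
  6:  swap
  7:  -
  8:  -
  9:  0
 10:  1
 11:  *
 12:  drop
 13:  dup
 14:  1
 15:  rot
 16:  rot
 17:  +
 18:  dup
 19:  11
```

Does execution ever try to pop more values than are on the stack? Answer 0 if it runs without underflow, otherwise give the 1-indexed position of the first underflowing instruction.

-4   : [-4]
dup  : [-4, -4]
*    : [16]
-4   : [16, -4]
-1   : [16, -4, -1]
swap : [16, -1, -4]
-    : [16, 3]
-    : [13]
0    : [13, 0]
1    : [13, 0, 1]
*    : [13, 0]
drop : [13]
dup  : [13, 13]
1    : [13, 13, 1]
rot  : [13, 1, 13]
rot  : [1, 13, 13]
+    : [1, 26]
dup  : [1, 26, 26]
11   : [1, 26, 26, 11]

0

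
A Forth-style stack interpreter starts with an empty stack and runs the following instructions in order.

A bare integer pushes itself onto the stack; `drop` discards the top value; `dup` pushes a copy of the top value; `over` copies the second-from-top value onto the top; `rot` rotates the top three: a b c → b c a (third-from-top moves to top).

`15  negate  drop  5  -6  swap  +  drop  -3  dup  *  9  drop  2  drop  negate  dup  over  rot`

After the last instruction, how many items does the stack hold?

3

15     → 15
negate → -15
drop   → (empty)
5      → 5
-6     → 5 -6
swap   → -6 5
+      → -1
drop   → (empty)
-3     → -3
dup    → -3 -3
*      → 9
9      → 9 9
drop   → 9
2      → 9 2
drop   → 9
negate → -9
dup    → -9 -9
over   → -9 -9 -9
rot    → -9 -9 -9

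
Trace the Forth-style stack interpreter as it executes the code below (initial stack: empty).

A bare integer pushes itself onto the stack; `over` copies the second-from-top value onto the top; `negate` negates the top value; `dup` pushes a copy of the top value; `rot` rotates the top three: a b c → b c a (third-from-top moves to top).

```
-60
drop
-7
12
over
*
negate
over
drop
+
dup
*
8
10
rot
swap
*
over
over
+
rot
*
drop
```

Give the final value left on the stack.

59290

-60    -> -60
drop   -> (empty)
-7     -> -7
12     -> -7 12
over   -> -7 12 -7
*      -> -7 -84
negate -> -7 84
over   -> -7 84 -7
drop   -> -7 84
+      -> 77
dup    -> 77 77
*      -> 5929
8      -> 5929 8
10     -> 5929 8 10
rot    -> 8 10 5929
swap   -> 8 5929 10
*      -> 8 59290
over   -> 8 59290 8
over   -> 8 59290 8 59290
+      -> 8 59290 59298
rot    -> 59290 59298 8
*      -> 59290 474384
drop   -> 59290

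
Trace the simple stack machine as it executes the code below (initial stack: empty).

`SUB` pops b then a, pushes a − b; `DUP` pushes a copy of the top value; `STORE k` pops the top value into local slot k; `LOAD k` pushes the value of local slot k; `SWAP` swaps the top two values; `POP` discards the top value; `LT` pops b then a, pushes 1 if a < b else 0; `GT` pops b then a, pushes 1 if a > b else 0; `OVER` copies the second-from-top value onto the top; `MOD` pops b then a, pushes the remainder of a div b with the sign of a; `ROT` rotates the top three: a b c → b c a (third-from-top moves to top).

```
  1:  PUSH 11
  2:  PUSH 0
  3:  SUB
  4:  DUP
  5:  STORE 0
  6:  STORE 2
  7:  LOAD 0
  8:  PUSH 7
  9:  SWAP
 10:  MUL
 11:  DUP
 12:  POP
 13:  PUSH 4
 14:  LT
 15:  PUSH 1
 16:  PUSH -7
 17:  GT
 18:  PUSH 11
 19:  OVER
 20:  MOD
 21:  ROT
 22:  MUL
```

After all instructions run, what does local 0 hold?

PUSH 11 -> [11]
PUSH 0  -> [11, 0]
SUB     -> [11]
DUP     -> [11, 11]
STORE 0 -> [11]
STORE 2 -> []
LOAD 0  -> [11]
PUSH 7  -> [11, 7]
SWAP    -> [7, 11]
MUL     -> [77]
DUP     -> [77, 77]
POP     -> [77]
PUSH 4  -> [77, 4]
LT      -> [0]
PUSH 1  -> [0, 1]
PUSH -7 -> [0, 1, -7]
GT      -> [0, 1]
PUSH 11 -> [0, 1, 11]
OVER    -> [0, 1, 11, 1]
MOD     -> [0, 1, 0]
ROT     -> [1, 0, 0]
MUL     -> [1, 0]

11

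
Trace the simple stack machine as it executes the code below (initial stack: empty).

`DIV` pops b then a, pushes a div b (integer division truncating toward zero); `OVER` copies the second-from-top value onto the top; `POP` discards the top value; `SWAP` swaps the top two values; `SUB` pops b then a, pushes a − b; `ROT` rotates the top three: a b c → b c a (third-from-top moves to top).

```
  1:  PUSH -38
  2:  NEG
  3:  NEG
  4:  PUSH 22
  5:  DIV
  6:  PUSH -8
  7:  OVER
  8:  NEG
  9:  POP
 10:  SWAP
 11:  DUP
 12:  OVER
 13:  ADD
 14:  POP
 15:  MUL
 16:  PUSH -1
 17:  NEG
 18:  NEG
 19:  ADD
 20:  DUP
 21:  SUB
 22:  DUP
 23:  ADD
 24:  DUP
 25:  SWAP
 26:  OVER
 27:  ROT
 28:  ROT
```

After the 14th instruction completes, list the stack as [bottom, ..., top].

PUSH -38 : [-38]
NEG      : [38]
NEG      : [-38]
PUSH 22  : [-38, 22]
DIV      : [-1]
PUSH -8  : [-1, -8]
OVER     : [-1, -8, -1]
NEG      : [-1, -8, 1]
POP      : [-1, -8]
SWAP     : [-8, -1]
DUP      : [-8, -1, -1]
OVER     : [-8, -1, -1, -1]
ADD      : [-8, -1, -2]
POP      : [-8, -1]

[-8, -1]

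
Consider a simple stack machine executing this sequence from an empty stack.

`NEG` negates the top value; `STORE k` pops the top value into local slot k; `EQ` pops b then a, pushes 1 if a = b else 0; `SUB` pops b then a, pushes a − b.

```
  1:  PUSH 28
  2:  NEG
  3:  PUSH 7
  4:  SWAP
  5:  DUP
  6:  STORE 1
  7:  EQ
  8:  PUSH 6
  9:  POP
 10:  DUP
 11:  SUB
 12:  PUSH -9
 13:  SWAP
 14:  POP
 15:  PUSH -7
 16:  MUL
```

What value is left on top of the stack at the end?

PUSH 28 -> 28
NEG     -> -28
PUSH 7  -> -28 7
SWAP    -> 7 -28
DUP     -> 7 -28 -28
STORE 1 -> 7 -28
EQ      -> 0
PUSH 6  -> 0 6
POP     -> 0
DUP     -> 0 0
SUB     -> 0
PUSH -9 -> 0 -9
SWAP    -> -9 0
POP     -> -9
PUSH -7 -> -9 -7
MUL     -> 63

63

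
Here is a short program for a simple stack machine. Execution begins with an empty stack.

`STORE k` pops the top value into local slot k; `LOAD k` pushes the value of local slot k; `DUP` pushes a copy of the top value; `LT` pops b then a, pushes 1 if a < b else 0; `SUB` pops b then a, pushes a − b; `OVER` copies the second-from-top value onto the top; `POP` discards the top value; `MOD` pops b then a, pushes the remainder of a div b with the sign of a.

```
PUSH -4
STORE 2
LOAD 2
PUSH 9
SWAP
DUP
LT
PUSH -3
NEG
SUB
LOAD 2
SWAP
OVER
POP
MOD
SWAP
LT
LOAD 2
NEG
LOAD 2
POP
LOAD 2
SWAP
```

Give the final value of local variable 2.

PUSH -4  -4
STORE 2  (empty)
LOAD 2   -4
PUSH 9   -4 9
SWAP     9 -4
DUP      9 -4 -4
LT       9 0
PUSH -3  9 0 -3
NEG      9 0 3
SUB      9 -3
LOAD 2   9 -3 -4
SWAP     9 -4 -3
OVER     9 -4 -3 -4
POP      9 -4 -3
MOD      9 -1
SWAP     -1 9
LT       1
LOAD 2   1 -4
NEG      1 4
LOAD 2   1 4 -4
POP      1 4
LOAD 2   1 4 -4
SWAP     1 -4 4

-4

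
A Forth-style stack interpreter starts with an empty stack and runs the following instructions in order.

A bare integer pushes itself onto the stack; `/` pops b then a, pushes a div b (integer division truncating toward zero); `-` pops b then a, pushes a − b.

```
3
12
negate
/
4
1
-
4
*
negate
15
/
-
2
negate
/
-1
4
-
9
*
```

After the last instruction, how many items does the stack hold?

2

3       [3]
12      [3, 12]
negate  [3, -12]
/       [0]
4       [0, 4]
1       [0, 4, 1]
-       [0, 3]
4       [0, 3, 4]
*       [0, 12]
negate  [0, -12]
15      [0, -12, 15]
/       [0, 0]
-       [0]
2       [0, 2]
negate  [0, -2]
/       [0]
-1      [0, -1]
4       [0, -1, 4]
-       [0, -5]
9       [0, -5, 9]
*       [0, -45]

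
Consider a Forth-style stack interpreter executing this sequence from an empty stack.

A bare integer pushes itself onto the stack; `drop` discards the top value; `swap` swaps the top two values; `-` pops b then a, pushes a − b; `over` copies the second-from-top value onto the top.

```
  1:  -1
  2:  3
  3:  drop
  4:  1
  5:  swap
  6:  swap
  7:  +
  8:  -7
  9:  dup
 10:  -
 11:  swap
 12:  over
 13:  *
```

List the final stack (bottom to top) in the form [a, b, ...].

[0, 0]

-1    -1
3     -1 3
drop  -1
1     -1 1
swap  1 -1
swap  -1 1
+     0
-7    0 -7
dup   0 -7 -7
-     0 0
swap  0 0
over  0 0 0
*     0 0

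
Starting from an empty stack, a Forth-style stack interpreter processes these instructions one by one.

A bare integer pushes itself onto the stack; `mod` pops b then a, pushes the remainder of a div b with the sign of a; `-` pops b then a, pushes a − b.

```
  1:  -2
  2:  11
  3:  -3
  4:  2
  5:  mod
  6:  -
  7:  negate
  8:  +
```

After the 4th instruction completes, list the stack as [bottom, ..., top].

-2 : -2
11 : -2 11
-3 : -2 11 -3
2  : -2 11 -3 2

[-2, 11, -3, 2]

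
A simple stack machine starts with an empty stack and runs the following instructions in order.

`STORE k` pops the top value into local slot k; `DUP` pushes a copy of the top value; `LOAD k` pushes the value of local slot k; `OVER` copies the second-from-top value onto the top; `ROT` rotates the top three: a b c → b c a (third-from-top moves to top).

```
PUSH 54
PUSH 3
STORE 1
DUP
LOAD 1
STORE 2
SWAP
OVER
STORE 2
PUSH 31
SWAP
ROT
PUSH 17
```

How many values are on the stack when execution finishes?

PUSH 54  [54]
PUSH 3   [54, 3]
STORE 1  [54]
DUP      [54, 54]
LOAD 1   [54, 54, 3]
STORE 2  [54, 54]
SWAP     [54, 54]
OVER     [54, 54, 54]
STORE 2  [54, 54]
PUSH 31  [54, 54, 31]
SWAP     [54, 31, 54]
ROT      [31, 54, 54]
PUSH 17  [31, 54, 54, 17]

4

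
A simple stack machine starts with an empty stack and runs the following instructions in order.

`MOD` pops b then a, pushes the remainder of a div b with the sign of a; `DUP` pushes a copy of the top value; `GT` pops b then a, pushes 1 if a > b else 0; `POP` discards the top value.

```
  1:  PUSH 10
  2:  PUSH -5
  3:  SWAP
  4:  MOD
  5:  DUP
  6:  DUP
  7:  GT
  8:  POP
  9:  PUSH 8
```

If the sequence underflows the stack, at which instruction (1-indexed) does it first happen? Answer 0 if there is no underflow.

PUSH 10 -> [10]
PUSH -5 -> [10, -5]
SWAP    -> [-5, 10]
MOD     -> [-5]
DUP     -> [-5, -5]
DUP     -> [-5, -5, -5]
GT      -> [-5, 0]
POP     -> [-5]
PUSH 8  -> [-5, 8]

0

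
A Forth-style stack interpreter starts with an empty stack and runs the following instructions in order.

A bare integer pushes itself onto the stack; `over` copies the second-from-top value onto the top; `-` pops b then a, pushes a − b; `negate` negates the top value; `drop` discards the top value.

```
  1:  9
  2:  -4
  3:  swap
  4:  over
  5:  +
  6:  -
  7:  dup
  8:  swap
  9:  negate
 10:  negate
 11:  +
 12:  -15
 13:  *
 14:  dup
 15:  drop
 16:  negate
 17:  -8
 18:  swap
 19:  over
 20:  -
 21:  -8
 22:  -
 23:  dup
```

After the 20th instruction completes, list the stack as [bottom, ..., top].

[-8, -262]

9      : [9]
-4     : [9, -4]
swap   : [-4, 9]
over   : [-4, 9, -4]
+      : [-4, 5]
-      : [-9]
dup    : [-9, -9]
swap   : [-9, -9]
negate : [-9, 9]
negate : [-9, -9]
+      : [-18]
-15    : [-18, -15]
*      : [270]
dup    : [270, 270]
drop   : [270]
negate : [-270]
-8     : [-270, -8]
swap   : [-8, -270]
over   : [-8, -270, -8]
-      : [-8, -262]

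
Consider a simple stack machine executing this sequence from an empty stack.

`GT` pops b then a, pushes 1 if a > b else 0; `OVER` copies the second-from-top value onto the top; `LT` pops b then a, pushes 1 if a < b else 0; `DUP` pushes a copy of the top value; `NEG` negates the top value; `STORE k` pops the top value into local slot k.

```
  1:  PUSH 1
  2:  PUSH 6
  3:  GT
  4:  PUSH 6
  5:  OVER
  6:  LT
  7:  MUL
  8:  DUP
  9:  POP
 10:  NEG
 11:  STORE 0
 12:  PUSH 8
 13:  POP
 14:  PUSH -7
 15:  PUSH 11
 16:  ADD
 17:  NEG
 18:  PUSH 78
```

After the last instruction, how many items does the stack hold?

2

PUSH 1   1
PUSH 6   1 6
GT       0
PUSH 6   0 6
OVER     0 6 0
LT       0 0
MUL      0
DUP      0 0
POP      0
NEG      0
STORE 0  (empty)
PUSH 8   8
POP      (empty)
PUSH -7  -7
PUSH 11  -7 11
ADD      4
NEG      -4
PUSH 78  -4 78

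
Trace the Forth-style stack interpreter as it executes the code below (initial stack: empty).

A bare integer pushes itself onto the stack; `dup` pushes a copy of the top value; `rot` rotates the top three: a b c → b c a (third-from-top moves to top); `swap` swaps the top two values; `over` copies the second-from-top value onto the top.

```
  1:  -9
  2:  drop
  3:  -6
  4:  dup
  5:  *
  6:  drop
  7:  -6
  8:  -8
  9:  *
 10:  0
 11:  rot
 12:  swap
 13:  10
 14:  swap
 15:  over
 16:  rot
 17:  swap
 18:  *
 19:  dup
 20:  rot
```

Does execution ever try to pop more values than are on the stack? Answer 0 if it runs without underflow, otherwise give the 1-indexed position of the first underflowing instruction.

-9   : -9
drop : (empty)
-6   : -6
dup  : -6 -6
*    : 36
drop : (empty)
-6   : -6
-8   : -6 -8
*    : 48
0    : 48 0
rot  — needs 3 operands, stack has 2 → underflow

11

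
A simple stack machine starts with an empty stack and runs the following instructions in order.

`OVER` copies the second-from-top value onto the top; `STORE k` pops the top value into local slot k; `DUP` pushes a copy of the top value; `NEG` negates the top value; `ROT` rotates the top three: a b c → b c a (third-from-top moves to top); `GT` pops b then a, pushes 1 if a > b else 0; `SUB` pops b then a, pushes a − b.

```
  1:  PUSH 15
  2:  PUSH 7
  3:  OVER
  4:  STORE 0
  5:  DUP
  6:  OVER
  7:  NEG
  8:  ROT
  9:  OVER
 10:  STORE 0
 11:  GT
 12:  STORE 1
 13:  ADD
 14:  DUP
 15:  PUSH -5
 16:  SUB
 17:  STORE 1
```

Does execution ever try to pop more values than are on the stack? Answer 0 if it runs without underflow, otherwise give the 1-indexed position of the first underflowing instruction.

PUSH 15 → 15
PUSH 7  → 15 7
OVER    → 15 7 15
STORE 0 → 15 7
DUP     → 15 7 7
OVER    → 15 7 7 7
NEG     → 15 7 7 -7
ROT     → 15 7 -7 7
OVER    → 15 7 -7 7 -7
STORE 0 → 15 7 -7 7
GT      → 15 7 0
STORE 1 → 15 7
ADD     → 22
DUP     → 22 22
PUSH -5 → 22 22 -5
SUB     → 22 27
STORE 1 → 22

0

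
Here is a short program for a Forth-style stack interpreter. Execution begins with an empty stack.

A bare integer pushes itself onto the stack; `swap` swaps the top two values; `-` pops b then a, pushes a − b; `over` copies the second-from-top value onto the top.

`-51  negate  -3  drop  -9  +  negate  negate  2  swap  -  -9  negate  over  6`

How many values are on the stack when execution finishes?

4

-51    : [-51]
negate : [51]
-3     : [51, -3]
drop   : [51]
-9     : [51, -9]
+      : [42]
negate : [-42]
negate : [42]
2      : [42, 2]
swap   : [2, 42]
-      : [-40]
-9     : [-40, -9]
negate : [-40, 9]
over   : [-40, 9, -40]
6      : [-40, 9, -40, 6]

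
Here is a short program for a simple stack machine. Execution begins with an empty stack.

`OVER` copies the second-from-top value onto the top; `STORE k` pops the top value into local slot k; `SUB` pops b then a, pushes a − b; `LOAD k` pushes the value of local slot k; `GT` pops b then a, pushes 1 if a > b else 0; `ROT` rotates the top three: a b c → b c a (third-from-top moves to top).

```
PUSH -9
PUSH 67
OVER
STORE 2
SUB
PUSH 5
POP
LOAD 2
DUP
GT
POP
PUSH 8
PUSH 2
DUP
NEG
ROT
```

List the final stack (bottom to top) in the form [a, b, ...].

[-76, 2, -2, 8]

PUSH -9 : [-9]
PUSH 67 : [-9, 67]
OVER    : [-9, 67, -9]
STORE 2 : [-9, 67]
SUB     : [-76]
PUSH 5  : [-76, 5]
POP     : [-76]
LOAD 2  : [-76, -9]
DUP     : [-76, -9, -9]
GT      : [-76, 0]
POP     : [-76]
PUSH 8  : [-76, 8]
PUSH 2  : [-76, 8, 2]
DUP     : [-76, 8, 2, 2]
NEG     : [-76, 8, 2, -2]
ROT     : [-76, 2, -2, 8]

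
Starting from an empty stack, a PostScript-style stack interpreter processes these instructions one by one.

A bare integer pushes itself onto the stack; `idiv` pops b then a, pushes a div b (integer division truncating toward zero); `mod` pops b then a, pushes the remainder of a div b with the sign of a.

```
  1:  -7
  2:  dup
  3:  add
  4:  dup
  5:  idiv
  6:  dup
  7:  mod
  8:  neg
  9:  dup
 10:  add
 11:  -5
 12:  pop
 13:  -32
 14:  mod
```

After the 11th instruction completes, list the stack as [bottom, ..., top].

[0, -5]

-7   → -7
dup  → -7 -7
add  → -14
dup  → -14 -14
idiv → 1
dup  → 1 1
mod  → 0
neg  → 0
dup  → 0 0
add  → 0
-5   → 0 -5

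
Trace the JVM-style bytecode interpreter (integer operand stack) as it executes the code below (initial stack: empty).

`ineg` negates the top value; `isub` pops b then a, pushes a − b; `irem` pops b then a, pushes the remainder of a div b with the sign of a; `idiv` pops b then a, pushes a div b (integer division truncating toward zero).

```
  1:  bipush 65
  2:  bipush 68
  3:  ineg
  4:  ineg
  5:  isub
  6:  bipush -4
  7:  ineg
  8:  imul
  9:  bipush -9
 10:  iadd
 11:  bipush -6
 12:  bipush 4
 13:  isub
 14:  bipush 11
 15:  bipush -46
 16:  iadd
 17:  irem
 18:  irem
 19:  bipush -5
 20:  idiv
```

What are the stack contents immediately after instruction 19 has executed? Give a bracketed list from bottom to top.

bipush 65   65
bipush 68   65 68
ineg        65 -68
ineg        65 68
isub        -3
bipush -4   -3 -4
ineg        -3 4
imul        -12
bipush -9   -12 -9
iadd        -21
bipush -6   -21 -6
bipush 4    -21 -6 4
isub        -21 -10
bipush 11   -21 -10 11
bipush -46  -21 -10 11 -46
iadd        -21 -10 -35
irem        -21 -10
irem        -1
bipush -5   -1 -5

[-1, -5]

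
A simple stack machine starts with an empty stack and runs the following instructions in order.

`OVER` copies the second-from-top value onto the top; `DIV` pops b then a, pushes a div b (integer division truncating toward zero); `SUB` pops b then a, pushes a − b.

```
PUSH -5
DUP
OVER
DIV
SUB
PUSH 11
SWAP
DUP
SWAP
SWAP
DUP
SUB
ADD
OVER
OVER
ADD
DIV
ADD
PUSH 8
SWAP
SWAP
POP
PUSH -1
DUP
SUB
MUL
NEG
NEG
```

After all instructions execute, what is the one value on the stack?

PUSH -5 → [-5]
DUP     → [-5, -5]
OVER    → [-5, -5, -5]
DIV     → [-5, 1]
SUB     → [-6]
PUSH 11 → [-6, 11]
SWAP    → [11, -6]
DUP     → [11, -6, -6]
SWAP    → [11, -6, -6]
SWAP    → [11, -6, -6]
DUP     → [11, -6, -6, -6]
SUB     → [11, -6, 0]
ADD     → [11, -6]
OVER    → [11, -6, 11]
OVER    → [11, -6, 11, -6]
ADD     → [11, -6, 5]
DIV     → [11, -1]
ADD     → [10]
PUSH 8  → [10, 8]
SWAP    → [8, 10]
SWAP    → [10, 8]
POP     → [10]
PUSH -1 → [10, -1]
DUP     → [10, -1, -1]
SUB     → [10, 0]
MUL     → [0]
NEG     → [0]
NEG     → [0]

0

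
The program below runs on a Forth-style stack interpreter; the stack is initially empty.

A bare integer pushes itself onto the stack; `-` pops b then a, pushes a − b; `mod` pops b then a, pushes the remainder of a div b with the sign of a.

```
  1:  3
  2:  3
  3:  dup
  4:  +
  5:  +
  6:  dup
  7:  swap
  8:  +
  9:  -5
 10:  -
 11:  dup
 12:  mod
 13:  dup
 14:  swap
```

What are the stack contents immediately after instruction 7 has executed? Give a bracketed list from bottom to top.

[9, 9]

3    → 3
3    → 3 3
dup  → 3 3 3
+    → 3 6
+    → 9
dup  → 9 9
swap → 9 9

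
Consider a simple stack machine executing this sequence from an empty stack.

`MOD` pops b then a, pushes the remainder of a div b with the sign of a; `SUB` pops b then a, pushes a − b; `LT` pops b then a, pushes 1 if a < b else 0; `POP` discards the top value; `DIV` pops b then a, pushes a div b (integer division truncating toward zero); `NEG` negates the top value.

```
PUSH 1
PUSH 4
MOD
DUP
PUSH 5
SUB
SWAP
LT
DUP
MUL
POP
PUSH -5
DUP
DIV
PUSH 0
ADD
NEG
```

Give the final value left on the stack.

-1

PUSH 1  → [1]
PUSH 4  → [1, 4]
MOD     → [1]
DUP     → [1, 1]
PUSH 5  → [1, 1, 5]
SUB     → [1, -4]
SWAP    → [-4, 1]
LT      → [1]
DUP     → [1, 1]
MUL     → [1]
POP     → []
PUSH -5 → [-5]
DUP     → [-5, -5]
DIV     → [1]
PUSH 0  → [1, 0]
ADD     → [1]
NEG     → [-1]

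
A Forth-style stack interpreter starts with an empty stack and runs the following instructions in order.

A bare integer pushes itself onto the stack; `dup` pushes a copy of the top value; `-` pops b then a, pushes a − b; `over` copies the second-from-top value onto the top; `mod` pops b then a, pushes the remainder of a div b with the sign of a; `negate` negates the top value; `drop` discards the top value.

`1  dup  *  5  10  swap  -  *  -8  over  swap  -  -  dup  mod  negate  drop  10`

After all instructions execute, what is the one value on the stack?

10

1      : [1]
dup    : [1, 1]
*      : [1]
5      : [1, 5]
10     : [1, 5, 10]
swap   : [1, 10, 5]
-      : [1, 5]
*      : [5]
-8     : [5, -8]
over   : [5, -8, 5]
swap   : [5, 5, -8]
-      : [5, 13]
-      : [-8]
dup    : [-8, -8]
mod    : [0]
negate : [0]
drop   : []
10     : [10]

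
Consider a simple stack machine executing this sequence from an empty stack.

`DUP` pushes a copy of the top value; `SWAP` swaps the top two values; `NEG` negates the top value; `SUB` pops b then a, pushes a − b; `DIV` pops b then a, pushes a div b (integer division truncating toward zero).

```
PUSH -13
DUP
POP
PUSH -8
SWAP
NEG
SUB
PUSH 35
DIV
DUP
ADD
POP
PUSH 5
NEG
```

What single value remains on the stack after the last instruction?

PUSH -13 → -13
DUP      → -13 -13
POP      → -13
PUSH -8  → -13 -8
SWAP     → -8 -13
NEG      → -8 13
SUB      → -21
PUSH 35  → -21 35
DIV      → 0
DUP      → 0 0
ADD      → 0
POP      → (empty)
PUSH 5   → 5
NEG      → -5

-5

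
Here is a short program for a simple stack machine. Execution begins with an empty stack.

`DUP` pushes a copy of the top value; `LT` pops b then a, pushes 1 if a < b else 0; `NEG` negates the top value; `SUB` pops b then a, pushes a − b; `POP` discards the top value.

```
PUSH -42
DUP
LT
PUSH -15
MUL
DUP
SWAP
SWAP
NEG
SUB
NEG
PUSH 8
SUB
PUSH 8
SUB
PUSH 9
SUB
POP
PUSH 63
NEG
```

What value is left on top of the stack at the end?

-63

PUSH -42  -42
DUP       -42 -42
LT        0
PUSH -15  0 -15
MUL       0
DUP       0 0
SWAP      0 0
SWAP      0 0
NEG       0 0
SUB       0
NEG       0
PUSH 8    0 8
SUB       -8
PUSH 8    -8 8
SUB       -16
PUSH 9    -16 9
SUB       -25
POP       (empty)
PUSH 63   63
NEG       -63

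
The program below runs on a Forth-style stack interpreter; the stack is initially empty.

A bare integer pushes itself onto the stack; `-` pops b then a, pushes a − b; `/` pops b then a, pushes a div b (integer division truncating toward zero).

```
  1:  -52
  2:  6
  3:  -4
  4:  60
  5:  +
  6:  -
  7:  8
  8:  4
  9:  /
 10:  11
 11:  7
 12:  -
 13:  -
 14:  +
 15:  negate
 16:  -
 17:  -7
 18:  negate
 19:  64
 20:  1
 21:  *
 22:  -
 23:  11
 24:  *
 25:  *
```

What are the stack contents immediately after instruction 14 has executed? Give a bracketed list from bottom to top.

[-52, -52]

-52  [-52]
6    [-52, 6]
-4   [-52, 6, -4]
60   [-52, 6, -4, 60]
+    [-52, 6, 56]
-    [-52, -50]
8    [-52, -50, 8]
4    [-52, -50, 8, 4]
/    [-52, -50, 2]
11   [-52, -50, 2, 11]
7    [-52, -50, 2, 11, 7]
-    [-52, -50, 2, 4]
-    [-52, -50, -2]
+    [-52, -52]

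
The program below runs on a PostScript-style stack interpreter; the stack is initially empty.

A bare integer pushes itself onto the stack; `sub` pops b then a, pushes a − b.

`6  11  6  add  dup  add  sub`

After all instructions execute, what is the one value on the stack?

-28

6   : [6]
11  : [6, 11]
6   : [6, 11, 6]
add : [6, 17]
dup : [6, 17, 17]
add : [6, 34]
sub : [-28]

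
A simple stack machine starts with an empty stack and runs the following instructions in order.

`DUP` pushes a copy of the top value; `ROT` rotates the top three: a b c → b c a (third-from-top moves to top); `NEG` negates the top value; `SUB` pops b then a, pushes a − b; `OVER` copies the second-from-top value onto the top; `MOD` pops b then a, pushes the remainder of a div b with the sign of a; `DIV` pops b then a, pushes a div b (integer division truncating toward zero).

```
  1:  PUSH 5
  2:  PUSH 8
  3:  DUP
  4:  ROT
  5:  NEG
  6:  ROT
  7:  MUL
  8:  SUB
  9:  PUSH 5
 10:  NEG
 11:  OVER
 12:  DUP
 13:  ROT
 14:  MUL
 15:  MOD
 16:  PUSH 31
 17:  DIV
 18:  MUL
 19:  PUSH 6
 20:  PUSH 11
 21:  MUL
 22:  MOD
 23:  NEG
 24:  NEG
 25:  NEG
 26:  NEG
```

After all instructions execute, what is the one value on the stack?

48

PUSH 5  → [5]
PUSH 8  → [5, 8]
DUP     → [5, 8, 8]
ROT     → [8, 8, 5]
NEG     → [8, 8, -5]
ROT     → [8, -5, 8]
MUL     → [8, -40]
SUB     → [48]
PUSH 5  → [48, 5]
NEG     → [48, -5]
OVER    → [48, -5, 48]
DUP     → [48, -5, 48, 48]
ROT     → [48, 48, 48, -5]
MUL     → [48, 48, -240]
MOD     → [48, 48]
PUSH 31 → [48, 48, 31]
DIV     → [48, 1]
MUL     → [48]
PUSH 6  → [48, 6]
PUSH 11 → [48, 6, 11]
MUL     → [48, 66]
MOD     → [48]
NEG     → [-48]
NEG     → [48]
NEG     → [-48]
NEG     → [48]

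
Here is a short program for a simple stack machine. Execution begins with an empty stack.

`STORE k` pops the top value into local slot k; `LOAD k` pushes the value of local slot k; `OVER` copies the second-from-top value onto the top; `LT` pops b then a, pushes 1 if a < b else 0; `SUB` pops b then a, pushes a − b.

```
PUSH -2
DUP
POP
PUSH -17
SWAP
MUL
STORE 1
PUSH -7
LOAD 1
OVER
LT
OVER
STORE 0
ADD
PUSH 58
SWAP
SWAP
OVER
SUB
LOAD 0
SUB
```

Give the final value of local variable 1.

34

PUSH -2  : -2
DUP      : -2 -2
POP      : -2
PUSH -17 : -2 -17
SWAP     : -17 -2
MUL      : 34
STORE 1  : (empty)
PUSH -7  : -7
LOAD 1   : -7 34
OVER     : -7 34 -7
LT       : -7 0
OVER     : -7 0 -7
STORE 0  : -7 0
ADD      : -7
PUSH 58  : -7 58
SWAP     : 58 -7
SWAP     : -7 58
OVER     : -7 58 -7
SUB      : -7 65
LOAD 0   : -7 65 -7
SUB      : -7 72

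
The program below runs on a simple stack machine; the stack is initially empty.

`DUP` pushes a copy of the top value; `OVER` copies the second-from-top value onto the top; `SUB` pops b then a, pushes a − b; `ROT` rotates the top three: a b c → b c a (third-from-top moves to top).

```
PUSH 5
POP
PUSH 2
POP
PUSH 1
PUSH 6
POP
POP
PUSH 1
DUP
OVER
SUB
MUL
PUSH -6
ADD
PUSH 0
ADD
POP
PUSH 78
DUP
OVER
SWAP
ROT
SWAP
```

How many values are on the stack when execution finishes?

PUSH 5  : 5
POP     : (empty)
PUSH 2  : 2
POP     : (empty)
PUSH 1  : 1
PUSH 6  : 1 6
POP     : 1
POP     : (empty)
PUSH 1  : 1
DUP     : 1 1
OVER    : 1 1 1
SUB     : 1 0
MUL     : 0
PUSH -6 : 0 -6
ADD     : -6
PUSH 0  : -6 0
ADD     : -6
POP     : (empty)
PUSH 78 : 78
DUP     : 78 78
OVER    : 78 78 78
SWAP    : 78 78 78
ROT     : 78 78 78
SWAP    : 78 78 78

3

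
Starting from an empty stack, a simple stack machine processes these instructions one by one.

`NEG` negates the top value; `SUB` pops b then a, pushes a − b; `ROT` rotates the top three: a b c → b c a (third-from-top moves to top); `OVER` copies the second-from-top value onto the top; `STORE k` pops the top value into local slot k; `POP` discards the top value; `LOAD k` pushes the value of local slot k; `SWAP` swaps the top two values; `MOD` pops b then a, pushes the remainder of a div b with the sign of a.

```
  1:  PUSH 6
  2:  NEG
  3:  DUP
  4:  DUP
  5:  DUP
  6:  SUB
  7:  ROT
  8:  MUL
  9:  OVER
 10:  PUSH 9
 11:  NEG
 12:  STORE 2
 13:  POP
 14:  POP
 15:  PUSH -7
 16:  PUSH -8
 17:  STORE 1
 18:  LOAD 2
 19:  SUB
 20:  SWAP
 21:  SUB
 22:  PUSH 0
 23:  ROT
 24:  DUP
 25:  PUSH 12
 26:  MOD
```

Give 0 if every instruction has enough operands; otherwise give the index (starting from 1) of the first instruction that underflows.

23

PUSH 6  → [6]
NEG     → [-6]
DUP     → [-6, -6]
DUP     → [-6, -6, -6]
DUP     → [-6, -6, -6, -6]
SUB     → [-6, -6, 0]
ROT     → [-6, 0, -6]
MUL     → [-6, 0]
OVER    → [-6, 0, -6]
PUSH 9  → [-6, 0, -6, 9]
NEG     → [-6, 0, -6, -9]
STORE 2 → [-6, 0, -6]
POP     → [-6, 0]
POP     → [-6]
PUSH -7 → [-6, -7]
PUSH -8 → [-6, -7, -8]
STORE 1 → [-6, -7]
LOAD 2  → [-6, -7, -9]
SUB     → [-6, 2]
SWAP    → [2, -6]
SUB     → [8]
PUSH 0  → [8, 0]
ROT  — needs 3 operands, stack has 2 → underflow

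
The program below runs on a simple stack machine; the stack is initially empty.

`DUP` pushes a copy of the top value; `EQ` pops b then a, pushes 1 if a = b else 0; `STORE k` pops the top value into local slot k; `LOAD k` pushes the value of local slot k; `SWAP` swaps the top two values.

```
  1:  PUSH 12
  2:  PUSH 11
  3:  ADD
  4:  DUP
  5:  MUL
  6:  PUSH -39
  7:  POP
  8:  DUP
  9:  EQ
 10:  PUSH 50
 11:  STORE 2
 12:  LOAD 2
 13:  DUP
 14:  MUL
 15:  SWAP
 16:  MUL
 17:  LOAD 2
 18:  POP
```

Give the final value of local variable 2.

PUSH 12  → [12]
PUSH 11  → [12, 11]
ADD      → [23]
DUP      → [23, 23]
MUL      → [529]
PUSH -39 → [529, -39]
POP      → [529]
DUP      → [529, 529]
EQ       → [1]
PUSH 50  → [1, 50]
STORE 2  → [1]
LOAD 2   → [1, 50]
DUP      → [1, 50, 50]
MUL      → [1, 2500]
SWAP     → [2500, 1]
MUL      → [2500]
LOAD 2   → [2500, 50]
POP      → [2500]

50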